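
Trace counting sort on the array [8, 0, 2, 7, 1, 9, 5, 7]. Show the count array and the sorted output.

Count array: [1, 1, 1, 0, 0, 1, 0, 2, 1, 1]
(count[i] = number of elements equal to i)
Cumulative count: [1, 2, 3, 3, 3, 4, 4, 6, 7, 8]
Sorted: [0, 1, 2, 5, 7, 7, 8, 9]


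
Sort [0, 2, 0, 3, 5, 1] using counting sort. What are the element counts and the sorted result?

Count array: [2, 1, 1, 1, 0, 1]
(count[i] = number of elements equal to i)
Cumulative count: [2, 3, 4, 5, 5, 6]
Sorted: [0, 0, 1, 2, 3, 5]


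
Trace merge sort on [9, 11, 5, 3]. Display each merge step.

Divide and conquer:
  Merge [9] + [11] -> [9, 11]
  Merge [5] + [3] -> [3, 5]
  Merge [9, 11] + [3, 5] -> [3, 5, 9, 11]


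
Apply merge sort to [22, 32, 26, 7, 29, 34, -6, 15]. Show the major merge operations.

Divide and conquer:
  Merge [22] + [32] -> [22, 32]
  Merge [26] + [7] -> [7, 26]
  Merge [22, 32] + [7, 26] -> [7, 22, 26, 32]
  Merge [29] + [34] -> [29, 34]
  Merge [-6] + [15] -> [-6, 15]
  Merge [29, 34] + [-6, 15] -> [-6, 15, 29, 34]
  Merge [7, 22, 26, 32] + [-6, 15, 29, 34] -> [-6, 7, 15, 22, 26, 29, 32, 34]


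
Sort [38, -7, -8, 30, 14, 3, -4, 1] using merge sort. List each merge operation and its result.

Divide and conquer:
  Merge [38] + [-7] -> [-7, 38]
  Merge [-8] + [30] -> [-8, 30]
  Merge [-7, 38] + [-8, 30] -> [-8, -7, 30, 38]
  Merge [14] + [3] -> [3, 14]
  Merge [-4] + [1] -> [-4, 1]
  Merge [3, 14] + [-4, 1] -> [-4, 1, 3, 14]
  Merge [-8, -7, 30, 38] + [-4, 1, 3, 14] -> [-8, -7, -4, 1, 3, 14, 30, 38]


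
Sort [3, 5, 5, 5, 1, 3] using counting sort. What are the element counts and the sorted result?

Count array: [0, 1, 0, 2, 0, 3]
(count[i] = number of elements equal to i)
Cumulative count: [0, 1, 1, 3, 3, 6]
Sorted: [1, 3, 3, 5, 5, 5]


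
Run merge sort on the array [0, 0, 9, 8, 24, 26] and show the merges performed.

Divide and conquer:
  Merge [0] + [9] -> [0, 9]
  Merge [0] + [0, 9] -> [0, 0, 9]
  Merge [24] + [26] -> [24, 26]
  Merge [8] + [24, 26] -> [8, 24, 26]
  Merge [0, 0, 9] + [8, 24, 26] -> [0, 0, 8, 9, 24, 26]


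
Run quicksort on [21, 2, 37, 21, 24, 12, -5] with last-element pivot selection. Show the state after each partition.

Partition 1: pivot=-5 at index 0 -> [-5, 2, 37, 21, 24, 12, 21]
Partition 2: pivot=21 at index 4 -> [-5, 2, 21, 12, 21, 37, 24]
Partition 3: pivot=12 at index 2 -> [-5, 2, 12, 21, 21, 37, 24]
Partition 4: pivot=24 at index 5 -> [-5, 2, 12, 21, 21, 24, 37]


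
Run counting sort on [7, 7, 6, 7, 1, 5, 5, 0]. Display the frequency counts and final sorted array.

Count array: [1, 1, 0, 0, 0, 2, 1, 3]
(count[i] = number of elements equal to i)
Cumulative count: [1, 2, 2, 2, 2, 4, 5, 8]
Sorted: [0, 1, 5, 5, 6, 7, 7, 7]


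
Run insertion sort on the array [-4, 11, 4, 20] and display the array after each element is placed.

First element -4 is already 'sorted'
Insert 11: shifted 0 elements -> [-4, 11, 4, 20]
Insert 4: shifted 1 elements -> [-4, 4, 11, 20]
Insert 20: shifted 0 elements -> [-4, 4, 11, 20]


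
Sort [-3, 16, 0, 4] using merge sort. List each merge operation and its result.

Divide and conquer:
  Merge [-3] + [16] -> [-3, 16]
  Merge [0] + [4] -> [0, 4]
  Merge [-3, 16] + [0, 4] -> [-3, 0, 4, 16]


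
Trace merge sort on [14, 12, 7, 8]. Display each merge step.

Divide and conquer:
  Merge [14] + [12] -> [12, 14]
  Merge [7] + [8] -> [7, 8]
  Merge [12, 14] + [7, 8] -> [7, 8, 12, 14]


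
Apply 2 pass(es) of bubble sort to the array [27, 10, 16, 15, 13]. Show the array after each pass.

After pass 1: [10, 16, 15, 13, 27] (4 swaps)
After pass 2: [10, 15, 13, 16, 27] (2 swaps)
Total swaps: 6


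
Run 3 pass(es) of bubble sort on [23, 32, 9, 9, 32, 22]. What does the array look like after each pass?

After pass 1: [23, 9, 9, 32, 22, 32] (3 swaps)
After pass 2: [9, 9, 23, 22, 32, 32] (3 swaps)
After pass 3: [9, 9, 22, 23, 32, 32] (1 swaps)
Total swaps: 7


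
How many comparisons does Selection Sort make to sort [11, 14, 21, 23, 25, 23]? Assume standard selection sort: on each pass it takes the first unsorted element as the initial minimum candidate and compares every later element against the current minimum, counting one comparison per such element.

Pass 1: scan indices 1..5 for the minimum = 5 comparison(s); min is 11, place at index 0 -> [11, 14, 21, 23, 25, 23]
Pass 2: scan indices 2..5 for the minimum = 4 comparison(s); min is 14, place at index 1 -> [11, 14, 21, 23, 25, 23]
Pass 3: scan indices 3..5 for the minimum = 3 comparison(s); min is 21, place at index 2 -> [11, 14, 21, 23, 25, 23]
Pass 4: scan indices 4..5 for the minimum = 2 comparison(s); min is 23, place at index 3 -> [11, 14, 21, 23, 25, 23]
Pass 5: scan indices 5..5 for the minimum = 1 comparison(s); min is 23, place at index 4 -> [11, 14, 21, 23, 23, 25]
Selection sort always scans the whole unsorted suffix, so the count is (n-1) + (n-2) + ... + 1 = n(n-1)/2 = 6*5/2 = 15 regardless of the input order.
Total comparisons: 5 + 4 + 3 + 2 + 1 = 15


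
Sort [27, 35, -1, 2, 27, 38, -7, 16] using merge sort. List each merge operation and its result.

Divide and conquer:
  Merge [27] + [35] -> [27, 35]
  Merge [-1] + [2] -> [-1, 2]
  Merge [27, 35] + [-1, 2] -> [-1, 2, 27, 35]
  Merge [27] + [38] -> [27, 38]
  Merge [-7] + [16] -> [-7, 16]
  Merge [27, 38] + [-7, 16] -> [-7, 16, 27, 38]
  Merge [-1, 2, 27, 35] + [-7, 16, 27, 38] -> [-7, -1, 2, 16, 27, 27, 35, 38]


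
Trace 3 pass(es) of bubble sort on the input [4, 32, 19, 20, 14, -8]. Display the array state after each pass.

After pass 1: [4, 19, 20, 14, -8, 32] (4 swaps)
After pass 2: [4, 19, 14, -8, 20, 32] (2 swaps)
After pass 3: [4, 14, -8, 19, 20, 32] (2 swaps)
Total swaps: 8


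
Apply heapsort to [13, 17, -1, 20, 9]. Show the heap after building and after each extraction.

Build heap: [20, 17, -1, 13, 9]
Extract 20: [17, 13, -1, 9, 20]
Extract 17: [13, 9, -1, 17, 20]
Extract 13: [9, -1, 13, 17, 20]
Extract 9: [-1, 9, 13, 17, 20]


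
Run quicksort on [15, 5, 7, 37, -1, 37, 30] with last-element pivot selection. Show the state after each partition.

Partition 1: pivot=30 at index 4 -> [15, 5, 7, -1, 30, 37, 37]
Partition 2: pivot=-1 at index 0 -> [-1, 5, 7, 15, 30, 37, 37]
Partition 3: pivot=15 at index 3 -> [-1, 5, 7, 15, 30, 37, 37]
Partition 4: pivot=7 at index 2 -> [-1, 5, 7, 15, 30, 37, 37]
Partition 5: pivot=37 at index 6 -> [-1, 5, 7, 15, 30, 37, 37]


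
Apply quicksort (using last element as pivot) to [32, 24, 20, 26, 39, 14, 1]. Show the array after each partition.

Partition 1: pivot=1 at index 0 -> [1, 24, 20, 26, 39, 14, 32]
Partition 2: pivot=32 at index 5 -> [1, 24, 20, 26, 14, 32, 39]
Partition 3: pivot=14 at index 1 -> [1, 14, 20, 26, 24, 32, 39]
Partition 4: pivot=24 at index 3 -> [1, 14, 20, 24, 26, 32, 39]


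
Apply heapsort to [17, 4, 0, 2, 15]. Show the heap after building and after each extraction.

Build heap: [17, 15, 0, 2, 4]
Extract 17: [15, 4, 0, 2, 17]
Extract 15: [4, 2, 0, 15, 17]
Extract 4: [2, 0, 4, 15, 17]
Extract 2: [0, 2, 4, 15, 17]


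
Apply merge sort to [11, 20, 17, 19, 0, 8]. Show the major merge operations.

Divide and conquer:
  Merge [20] + [17] -> [17, 20]
  Merge [11] + [17, 20] -> [11, 17, 20]
  Merge [0] + [8] -> [0, 8]
  Merge [19] + [0, 8] -> [0, 8, 19]
  Merge [11, 17, 20] + [0, 8, 19] -> [0, 8, 11, 17, 19, 20]


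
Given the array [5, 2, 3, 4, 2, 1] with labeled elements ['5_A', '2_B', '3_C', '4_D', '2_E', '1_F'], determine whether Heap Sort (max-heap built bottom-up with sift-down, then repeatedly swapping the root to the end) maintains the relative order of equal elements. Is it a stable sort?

Trace Heap Sort on the labeled array (the key is the number; the letter only tracks identity):
  Build max-heap: [5_A, 4_D, 3_C, 2_B, 2_E, 1_F]
  Swap root 5_A to index 5, re-heapify first 5 -> [4_D, 2_B, 3_C, 1_F, 2_E, 5_A]
  Swap root 4_D to index 4, re-heapify first 4 -> [3_C, 2_B, 2_E, 1_F, 4_D, 5_A]
  Swap root 3_C to index 3, re-heapify first 3 -> [2_B, 1_F, 2_E, 3_C, 4_D, 5_A]
  Swap root 2_B to index 2, re-heapify first 2 -> [2_E, 1_F, 2_B, 3_C, 4_D, 5_A]
  Swap root 2_E to index 1, re-heapify first 1 -> [1_F, 2_E, 2_B, 3_C, 4_D, 5_A]
Final order: [1_F, 2_E, 2_B, 3_C, 4_D, 5_A]
Equal keys:
  value 2: originally 2_B, 2_E; after sorting 2_E, 2_B -> order changed
Equal keys were reordered, so Heap Sort is not stable: heap construction and root-to-end swaps move elements without regard to the original order of equal keys. (One such input is enough; an unstable sort may happen to preserve order on other inputs, but it gives no guarantee.)
Answer: Not stable


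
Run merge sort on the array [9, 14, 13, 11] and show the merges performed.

Divide and conquer:
  Merge [9] + [14] -> [9, 14]
  Merge [13] + [11] -> [11, 13]
  Merge [9, 14] + [11, 13] -> [9, 11, 13, 14]


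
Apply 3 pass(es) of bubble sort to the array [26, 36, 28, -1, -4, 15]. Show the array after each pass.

After pass 1: [26, 28, -1, -4, 15, 36] (4 swaps)
After pass 2: [26, -1, -4, 15, 28, 36] (3 swaps)
After pass 3: [-1, -4, 15, 26, 28, 36] (3 swaps)
Total swaps: 10


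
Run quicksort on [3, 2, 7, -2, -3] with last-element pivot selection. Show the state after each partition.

Partition 1: pivot=-3 at index 0 -> [-3, 2, 7, -2, 3]
Partition 2: pivot=3 at index 3 -> [-3, 2, -2, 3, 7]
Partition 3: pivot=-2 at index 1 -> [-3, -2, 2, 3, 7]


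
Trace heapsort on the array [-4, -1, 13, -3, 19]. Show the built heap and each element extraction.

Build heap: [19, -1, 13, -3, -4]
Extract 19: [13, -1, -4, -3, 19]
Extract 13: [-1, -3, -4, 13, 19]
Extract -1: [-3, -4, -1, 13, 19]
Extract -3: [-4, -3, -1, 13, 19]


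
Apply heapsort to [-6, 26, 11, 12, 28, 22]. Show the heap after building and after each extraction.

Build heap: [28, 26, 22, 12, -6, 11]
Extract 28: [26, 12, 22, 11, -6, 28]
Extract 26: [22, 12, -6, 11, 26, 28]
Extract 22: [12, 11, -6, 22, 26, 28]
Extract 12: [11, -6, 12, 22, 26, 28]
Extract 11: [-6, 11, 12, 22, 26, 28]


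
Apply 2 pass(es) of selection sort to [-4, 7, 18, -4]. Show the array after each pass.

Pass 1: Select minimum -4 at index 0, swap -> [-4, 7, 18, -4]
Pass 2: Select minimum -4 at index 3, swap -> [-4, -4, 18, 7]


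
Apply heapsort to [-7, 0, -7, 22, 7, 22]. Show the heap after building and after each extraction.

Build heap: [22, 7, 22, 0, -7, -7]
Extract 22: [22, 7, -7, 0, -7, 22]
Extract 22: [7, 0, -7, -7, 22, 22]
Extract 7: [0, -7, -7, 7, 22, 22]
Extract 0: [-7, -7, 0, 7, 22, 22]
Extract -7: [-7, -7, 0, 7, 22, 22]


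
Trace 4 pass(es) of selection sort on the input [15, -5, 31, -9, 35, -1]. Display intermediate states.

Pass 1: Select minimum -9 at index 3, swap -> [-9, -5, 31, 15, 35, -1]
Pass 2: Select minimum -5 at index 1, swap -> [-9, -5, 31, 15, 35, -1]
Pass 3: Select minimum -1 at index 5, swap -> [-9, -5, -1, 15, 35, 31]
Pass 4: Select minimum 15 at index 3, swap -> [-9, -5, -1, 15, 35, 31]


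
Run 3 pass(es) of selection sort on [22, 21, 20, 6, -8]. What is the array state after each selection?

Pass 1: Select minimum -8 at index 4, swap -> [-8, 21, 20, 6, 22]
Pass 2: Select minimum 6 at index 3, swap -> [-8, 6, 20, 21, 22]
Pass 3: Select minimum 20 at index 2, swap -> [-8, 6, 20, 21, 22]


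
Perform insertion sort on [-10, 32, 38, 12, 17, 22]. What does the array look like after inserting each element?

First element -10 is already 'sorted'
Insert 32: shifted 0 elements -> [-10, 32, 38, 12, 17, 22]
Insert 38: shifted 0 elements -> [-10, 32, 38, 12, 17, 22]
Insert 12: shifted 2 elements -> [-10, 12, 32, 38, 17, 22]
Insert 17: shifted 2 elements -> [-10, 12, 17, 32, 38, 22]
Insert 22: shifted 2 elements -> [-10, 12, 17, 22, 32, 38]


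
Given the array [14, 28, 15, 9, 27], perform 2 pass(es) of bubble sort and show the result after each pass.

After pass 1: [14, 15, 9, 27, 28] (3 swaps)
After pass 2: [14, 9, 15, 27, 28] (1 swaps)
Total swaps: 4


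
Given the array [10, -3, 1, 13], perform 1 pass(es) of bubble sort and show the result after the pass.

After pass 1: [-3, 1, 10, 13] (2 swaps)
Total swaps: 2


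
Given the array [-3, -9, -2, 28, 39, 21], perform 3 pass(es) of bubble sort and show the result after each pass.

After pass 1: [-9, -3, -2, 28, 21, 39] (2 swaps)
After pass 2: [-9, -3, -2, 21, 28, 39] (1 swaps)
After pass 3: [-9, -3, -2, 21, 28, 39] (0 swaps)
Total swaps: 3


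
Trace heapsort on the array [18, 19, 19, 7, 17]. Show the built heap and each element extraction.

Build heap: [19, 18, 19, 7, 17]
Extract 19: [19, 18, 17, 7, 19]
Extract 19: [18, 7, 17, 19, 19]
Extract 18: [17, 7, 18, 19, 19]
Extract 17: [7, 17, 18, 19, 19]


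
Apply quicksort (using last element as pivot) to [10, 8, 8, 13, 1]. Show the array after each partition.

Partition 1: pivot=1 at index 0 -> [1, 8, 8, 13, 10]
Partition 2: pivot=10 at index 3 -> [1, 8, 8, 10, 13]
Partition 3: pivot=8 at index 2 -> [1, 8, 8, 10, 13]


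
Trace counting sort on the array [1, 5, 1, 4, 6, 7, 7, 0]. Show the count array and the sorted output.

Count array: [1, 2, 0, 0, 1, 1, 1, 2]
(count[i] = number of elements equal to i)
Cumulative count: [1, 3, 3, 3, 4, 5, 6, 8]
Sorted: [0, 1, 1, 4, 5, 6, 7, 7]


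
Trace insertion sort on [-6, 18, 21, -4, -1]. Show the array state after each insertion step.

First element -6 is already 'sorted'
Insert 18: shifted 0 elements -> [-6, 18, 21, -4, -1]
Insert 21: shifted 0 elements -> [-6, 18, 21, -4, -1]
Insert -4: shifted 2 elements -> [-6, -4, 18, 21, -1]
Insert -1: shifted 2 elements -> [-6, -4, -1, 18, 21]


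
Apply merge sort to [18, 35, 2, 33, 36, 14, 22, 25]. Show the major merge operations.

Divide and conquer:
  Merge [18] + [35] -> [18, 35]
  Merge [2] + [33] -> [2, 33]
  Merge [18, 35] + [2, 33] -> [2, 18, 33, 35]
  Merge [36] + [14] -> [14, 36]
  Merge [22] + [25] -> [22, 25]
  Merge [14, 36] + [22, 25] -> [14, 22, 25, 36]
  Merge [2, 18, 33, 35] + [14, 22, 25, 36] -> [2, 14, 18, 22, 25, 33, 35, 36]


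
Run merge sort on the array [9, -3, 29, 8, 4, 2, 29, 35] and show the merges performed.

Divide and conquer:
  Merge [9] + [-3] -> [-3, 9]
  Merge [29] + [8] -> [8, 29]
  Merge [-3, 9] + [8, 29] -> [-3, 8, 9, 29]
  Merge [4] + [2] -> [2, 4]
  Merge [29] + [35] -> [29, 35]
  Merge [2, 4] + [29, 35] -> [2, 4, 29, 35]
  Merge [-3, 8, 9, 29] + [2, 4, 29, 35] -> [-3, 2, 4, 8, 9, 29, 29, 35]


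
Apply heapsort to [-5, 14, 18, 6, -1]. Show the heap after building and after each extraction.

Build heap: [18, 14, -5, 6, -1]
Extract 18: [14, 6, -5, -1, 18]
Extract 14: [6, -1, -5, 14, 18]
Extract 6: [-1, -5, 6, 14, 18]
Extract -1: [-5, -1, 6, 14, 18]


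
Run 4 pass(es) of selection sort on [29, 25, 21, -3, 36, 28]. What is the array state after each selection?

Pass 1: Select minimum -3 at index 3, swap -> [-3, 25, 21, 29, 36, 28]
Pass 2: Select minimum 21 at index 2, swap -> [-3, 21, 25, 29, 36, 28]
Pass 3: Select minimum 25 at index 2, swap -> [-3, 21, 25, 29, 36, 28]
Pass 4: Select minimum 28 at index 5, swap -> [-3, 21, 25, 28, 36, 29]


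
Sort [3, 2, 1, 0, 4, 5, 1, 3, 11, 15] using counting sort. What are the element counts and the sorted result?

Count array: [1, 2, 1, 2, 1, 1, 0, 0, 0, 0, 0, 1, 0, 0, 0, 1]
(count[i] = number of elements equal to i)
Cumulative count: [1, 3, 4, 6, 7, 8, 8, 8, 8, 8, 8, 9, 9, 9, 9, 10]
Sorted: [0, 1, 1, 2, 3, 3, 4, 5, 11, 15]


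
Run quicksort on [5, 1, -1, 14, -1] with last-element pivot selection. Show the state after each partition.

Partition 1: pivot=-1 at index 1 -> [-1, -1, 5, 14, 1]
Partition 2: pivot=1 at index 2 -> [-1, -1, 1, 14, 5]
Partition 3: pivot=5 at index 3 -> [-1, -1, 1, 5, 14]


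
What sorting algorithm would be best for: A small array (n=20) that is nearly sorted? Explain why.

Best choice: Insertion sort
Reason: Insertion sort is O(n) for nearly sorted arrays and has low overhead


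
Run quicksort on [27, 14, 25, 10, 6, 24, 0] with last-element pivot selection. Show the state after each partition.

Partition 1: pivot=0 at index 0 -> [0, 14, 25, 10, 6, 24, 27]
Partition 2: pivot=27 at index 6 -> [0, 14, 25, 10, 6, 24, 27]
Partition 3: pivot=24 at index 4 -> [0, 14, 10, 6, 24, 25, 27]
Partition 4: pivot=6 at index 1 -> [0, 6, 10, 14, 24, 25, 27]
Partition 5: pivot=14 at index 3 -> [0, 6, 10, 14, 24, 25, 27]


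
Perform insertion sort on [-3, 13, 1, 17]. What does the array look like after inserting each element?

First element -3 is already 'sorted'
Insert 13: shifted 0 elements -> [-3, 13, 1, 17]
Insert 1: shifted 1 elements -> [-3, 1, 13, 17]
Insert 17: shifted 0 elements -> [-3, 1, 13, 17]


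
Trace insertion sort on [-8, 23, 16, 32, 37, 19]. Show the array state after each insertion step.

First element -8 is already 'sorted'
Insert 23: shifted 0 elements -> [-8, 23, 16, 32, 37, 19]
Insert 16: shifted 1 elements -> [-8, 16, 23, 32, 37, 19]
Insert 32: shifted 0 elements -> [-8, 16, 23, 32, 37, 19]
Insert 37: shifted 0 elements -> [-8, 16, 23, 32, 37, 19]
Insert 19: shifted 3 elements -> [-8, 16, 19, 23, 32, 37]


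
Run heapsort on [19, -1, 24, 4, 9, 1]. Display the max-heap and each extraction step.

Build heap: [24, 9, 19, 4, -1, 1]
Extract 24: [19, 9, 1, 4, -1, 24]
Extract 19: [9, 4, 1, -1, 19, 24]
Extract 9: [4, -1, 1, 9, 19, 24]
Extract 4: [1, -1, 4, 9, 19, 24]
Extract 1: [-1, 1, 4, 9, 19, 24]


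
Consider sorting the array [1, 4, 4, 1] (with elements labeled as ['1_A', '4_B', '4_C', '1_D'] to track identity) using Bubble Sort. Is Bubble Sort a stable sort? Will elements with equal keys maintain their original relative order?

Trace Bubble Sort on the labeled array (the key is the number; the letter only tracks identity):
  After pass 1: [1_A, 4_B, 1_D, 4_C]
  After pass 2: [1_A, 1_D, 4_B, 4_C]
  After pass 3: [1_A, 1_D, 4_B, 4_C] (no swaps, done)
Final order: [1_A, 1_D, 4_B, 4_C]
Equal keys:
  value 1: originally 1_A, 1_D; after sorting 1_A, 1_D -> order preserved
  value 4: originally 4_B, 4_C; after sorting 4_B, 4_C -> order preserved
All equal keys kept their original relative order. Bubble Sort is stable: it only swaps adjacent elements when the left one is strictly greater, so equal keys never move past each other.
Answer: Stable


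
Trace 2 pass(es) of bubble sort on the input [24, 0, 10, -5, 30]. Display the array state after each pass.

After pass 1: [0, 10, -5, 24, 30] (3 swaps)
After pass 2: [0, -5, 10, 24, 30] (1 swaps)
Total swaps: 4


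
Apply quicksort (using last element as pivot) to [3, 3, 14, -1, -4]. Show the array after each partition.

Partition 1: pivot=-4 at index 0 -> [-4, 3, 14, -1, 3]
Partition 2: pivot=3 at index 3 -> [-4, 3, -1, 3, 14]
Partition 3: pivot=-1 at index 1 -> [-4, -1, 3, 3, 14]


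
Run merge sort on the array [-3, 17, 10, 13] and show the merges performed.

Divide and conquer:
  Merge [-3] + [17] -> [-3, 17]
  Merge [10] + [13] -> [10, 13]
  Merge [-3, 17] + [10, 13] -> [-3, 10, 13, 17]


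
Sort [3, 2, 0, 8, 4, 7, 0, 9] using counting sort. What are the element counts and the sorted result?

Count array: [2, 0, 1, 1, 1, 0, 0, 1, 1, 1]
(count[i] = number of elements equal to i)
Cumulative count: [2, 2, 3, 4, 5, 5, 5, 6, 7, 8]
Sorted: [0, 0, 2, 3, 4, 7, 8, 9]


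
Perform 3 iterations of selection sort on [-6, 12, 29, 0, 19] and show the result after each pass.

Pass 1: Select minimum -6 at index 0, swap -> [-6, 12, 29, 0, 19]
Pass 2: Select minimum 0 at index 3, swap -> [-6, 0, 29, 12, 19]
Pass 3: Select minimum 12 at index 3, swap -> [-6, 0, 12, 29, 19]


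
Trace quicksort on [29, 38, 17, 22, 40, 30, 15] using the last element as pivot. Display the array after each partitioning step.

Partition 1: pivot=15 at index 0 -> [15, 38, 17, 22, 40, 30, 29]
Partition 2: pivot=29 at index 3 -> [15, 17, 22, 29, 40, 30, 38]
Partition 3: pivot=22 at index 2 -> [15, 17, 22, 29, 40, 30, 38]
Partition 4: pivot=38 at index 5 -> [15, 17, 22, 29, 30, 38, 40]


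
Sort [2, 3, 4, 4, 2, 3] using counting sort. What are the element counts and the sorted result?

Count array: [0, 0, 2, 2, 2]
(count[i] = number of elements equal to i)
Cumulative count: [0, 0, 2, 4, 6]
Sorted: [2, 2, 3, 3, 4, 4]


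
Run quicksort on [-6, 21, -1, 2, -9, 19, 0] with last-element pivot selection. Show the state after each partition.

Partition 1: pivot=0 at index 3 -> [-6, -1, -9, 0, 21, 19, 2]
Partition 2: pivot=-9 at index 0 -> [-9, -1, -6, 0, 21, 19, 2]
Partition 3: pivot=-6 at index 1 -> [-9, -6, -1, 0, 21, 19, 2]
Partition 4: pivot=2 at index 4 -> [-9, -6, -1, 0, 2, 19, 21]
Partition 5: pivot=21 at index 6 -> [-9, -6, -1, 0, 2, 19, 21]


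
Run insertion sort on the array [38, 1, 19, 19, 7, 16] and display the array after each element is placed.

First element 38 is already 'sorted'
Insert 1: shifted 1 elements -> [1, 38, 19, 19, 7, 16]
Insert 19: shifted 1 elements -> [1, 19, 38, 19, 7, 16]
Insert 19: shifted 1 elements -> [1, 19, 19, 38, 7, 16]
Insert 7: shifted 3 elements -> [1, 7, 19, 19, 38, 16]
Insert 16: shifted 3 elements -> [1, 7, 16, 19, 19, 38]


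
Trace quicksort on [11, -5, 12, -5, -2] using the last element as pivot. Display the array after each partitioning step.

Partition 1: pivot=-2 at index 2 -> [-5, -5, -2, 11, 12]
Partition 2: pivot=-5 at index 1 -> [-5, -5, -2, 11, 12]
Partition 3: pivot=12 at index 4 -> [-5, -5, -2, 11, 12]


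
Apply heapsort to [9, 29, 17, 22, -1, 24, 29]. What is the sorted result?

Build heap: [29, 22, 29, 9, -1, 24, 17]
Extract 29: [29, 22, 24, 9, -1, 17, 29]
Extract 29: [24, 22, 17, 9, -1, 29, 29]
Extract 24: [22, 9, 17, -1, 24, 29, 29]
Extract 22: [17, 9, -1, 22, 24, 29, 29]
Extract 17: [9, -1, 17, 22, 24, 29, 29]
Extract 9: [-1, 9, 17, 22, 24, 29, 29]


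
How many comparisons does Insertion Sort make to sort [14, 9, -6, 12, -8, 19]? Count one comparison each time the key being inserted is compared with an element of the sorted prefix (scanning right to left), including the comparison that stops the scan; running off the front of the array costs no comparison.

Insert 9: 14 > 9 (shift), reached front = 1 comparison(s) -> [9, 14, -6, 12, -8, 19]
Insert -6: 14 > -6 (shift), 9 > -6 (shift), reached front = 2 comparison(s) -> [-6, 9, 14, 12, -8, 19]
Insert 12: 14 > 12 (shift), 9 <= 12 (stop) = 2 comparison(s) -> [-6, 9, 12, 14, -8, 19]
Insert -8: 14 > -8 (shift), 12 > -8 (shift), 9 > -8 (shift), -6 > -8 (shift), reached front = 4 comparison(s) -> [-8, -6, 9, 12, 14, 19]
Insert 19: 14 <= 19 (stop) = 1 comparison(s) -> [-8, -6, 9, 12, 14, 19]
Total comparisons: 1 + 2 + 2 + 4 + 1 = 10


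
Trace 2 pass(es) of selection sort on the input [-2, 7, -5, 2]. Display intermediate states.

Pass 1: Select minimum -5 at index 2, swap -> [-5, 7, -2, 2]
Pass 2: Select minimum -2 at index 2, swap -> [-5, -2, 7, 2]


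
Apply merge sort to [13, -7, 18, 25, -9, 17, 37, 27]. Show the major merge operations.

Divide and conquer:
  Merge [13] + [-7] -> [-7, 13]
  Merge [18] + [25] -> [18, 25]
  Merge [-7, 13] + [18, 25] -> [-7, 13, 18, 25]
  Merge [-9] + [17] -> [-9, 17]
  Merge [37] + [27] -> [27, 37]
  Merge [-9, 17] + [27, 37] -> [-9, 17, 27, 37]
  Merge [-7, 13, 18, 25] + [-9, 17, 27, 37] -> [-9, -7, 13, 17, 18, 25, 27, 37]


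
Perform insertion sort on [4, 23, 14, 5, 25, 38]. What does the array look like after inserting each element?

First element 4 is already 'sorted'
Insert 23: shifted 0 elements -> [4, 23, 14, 5, 25, 38]
Insert 14: shifted 1 elements -> [4, 14, 23, 5, 25, 38]
Insert 5: shifted 2 elements -> [4, 5, 14, 23, 25, 38]
Insert 25: shifted 0 elements -> [4, 5, 14, 23, 25, 38]
Insert 38: shifted 0 elements -> [4, 5, 14, 23, 25, 38]


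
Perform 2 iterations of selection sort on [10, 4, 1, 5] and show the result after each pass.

Pass 1: Select minimum 1 at index 2, swap -> [1, 4, 10, 5]
Pass 2: Select minimum 4 at index 1, swap -> [1, 4, 10, 5]


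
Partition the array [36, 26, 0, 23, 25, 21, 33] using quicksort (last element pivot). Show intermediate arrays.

Partition 1: pivot=33 at index 5 -> [26, 0, 23, 25, 21, 33, 36]
Partition 2: pivot=21 at index 1 -> [0, 21, 23, 25, 26, 33, 36]
Partition 3: pivot=26 at index 4 -> [0, 21, 23, 25, 26, 33, 36]
Partition 4: pivot=25 at index 3 -> [0, 21, 23, 25, 26, 33, 36]


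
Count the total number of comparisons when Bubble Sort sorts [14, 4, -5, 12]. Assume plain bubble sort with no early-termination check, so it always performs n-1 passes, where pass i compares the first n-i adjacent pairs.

Pass 1: compare adjacent pairs (0,1)..(2,3) = 3 comparison(s), 3 swap(s) -> [4, -5, 12, 14]
Pass 2: compare adjacent pairs (0,1)..(1,2) = 2 comparison(s), 1 swap(s) -> [-5, 4, 12, 14]
Pass 3: compare adjacent pairs (0,1)..(0,1) = 1 comparison(s), 0 swap(s) -> [-5, 4, 12, 14]
Total comparisons: 3 + 2 + 1 = 6


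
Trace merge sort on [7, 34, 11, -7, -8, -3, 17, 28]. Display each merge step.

Divide and conquer:
  Merge [7] + [34] -> [7, 34]
  Merge [11] + [-7] -> [-7, 11]
  Merge [7, 34] + [-7, 11] -> [-7, 7, 11, 34]
  Merge [-8] + [-3] -> [-8, -3]
  Merge [17] + [28] -> [17, 28]
  Merge [-8, -3] + [17, 28] -> [-8, -3, 17, 28]
  Merge [-7, 7, 11, 34] + [-8, -3, 17, 28] -> [-8, -7, -3, 7, 11, 17, 28, 34]


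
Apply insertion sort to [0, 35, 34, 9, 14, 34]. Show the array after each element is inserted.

First element 0 is already 'sorted'
Insert 35: shifted 0 elements -> [0, 35, 34, 9, 14, 34]
Insert 34: shifted 1 elements -> [0, 34, 35, 9, 14, 34]
Insert 9: shifted 2 elements -> [0, 9, 34, 35, 14, 34]
Insert 14: shifted 2 elements -> [0, 9, 14, 34, 35, 34]
Insert 34: shifted 1 elements -> [0, 9, 14, 34, 34, 35]


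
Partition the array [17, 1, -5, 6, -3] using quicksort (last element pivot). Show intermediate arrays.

Partition 1: pivot=-3 at index 1 -> [-5, -3, 17, 6, 1]
Partition 2: pivot=1 at index 2 -> [-5, -3, 1, 6, 17]
Partition 3: pivot=17 at index 4 -> [-5, -3, 1, 6, 17]


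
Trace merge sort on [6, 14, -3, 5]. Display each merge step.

Divide and conquer:
  Merge [6] + [14] -> [6, 14]
  Merge [-3] + [5] -> [-3, 5]
  Merge [6, 14] + [-3, 5] -> [-3, 5, 6, 14]


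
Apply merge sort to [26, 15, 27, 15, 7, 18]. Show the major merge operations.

Divide and conquer:
  Merge [15] + [27] -> [15, 27]
  Merge [26] + [15, 27] -> [15, 26, 27]
  Merge [7] + [18] -> [7, 18]
  Merge [15] + [7, 18] -> [7, 15, 18]
  Merge [15, 26, 27] + [7, 15, 18] -> [7, 15, 15, 18, 26, 27]


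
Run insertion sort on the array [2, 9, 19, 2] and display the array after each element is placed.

First element 2 is already 'sorted'
Insert 9: shifted 0 elements -> [2, 9, 19, 2]
Insert 19: shifted 0 elements -> [2, 9, 19, 2]
Insert 2: shifted 2 elements -> [2, 2, 9, 19]


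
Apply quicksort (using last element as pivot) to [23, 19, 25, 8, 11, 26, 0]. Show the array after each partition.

Partition 1: pivot=0 at index 0 -> [0, 19, 25, 8, 11, 26, 23]
Partition 2: pivot=23 at index 4 -> [0, 19, 8, 11, 23, 26, 25]
Partition 3: pivot=11 at index 2 -> [0, 8, 11, 19, 23, 26, 25]
Partition 4: pivot=25 at index 5 -> [0, 8, 11, 19, 23, 25, 26]


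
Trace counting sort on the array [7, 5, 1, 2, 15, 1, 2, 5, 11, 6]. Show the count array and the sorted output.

Count array: [0, 2, 2, 0, 0, 2, 1, 1, 0, 0, 0, 1, 0, 0, 0, 1]
(count[i] = number of elements equal to i)
Cumulative count: [0, 2, 4, 4, 4, 6, 7, 8, 8, 8, 8, 9, 9, 9, 9, 10]
Sorted: [1, 1, 2, 2, 5, 5, 6, 7, 11, 15]


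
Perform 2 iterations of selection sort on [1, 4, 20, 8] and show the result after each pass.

Pass 1: Select minimum 1 at index 0, swap -> [1, 4, 20, 8]
Pass 2: Select minimum 4 at index 1, swap -> [1, 4, 20, 8]


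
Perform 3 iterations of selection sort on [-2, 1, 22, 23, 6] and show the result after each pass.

Pass 1: Select minimum -2 at index 0, swap -> [-2, 1, 22, 23, 6]
Pass 2: Select minimum 1 at index 1, swap -> [-2, 1, 22, 23, 6]
Pass 3: Select minimum 6 at index 4, swap -> [-2, 1, 6, 23, 22]


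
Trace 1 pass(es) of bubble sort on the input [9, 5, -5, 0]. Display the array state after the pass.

After pass 1: [5, -5, 0, 9] (3 swaps)
Total swaps: 3


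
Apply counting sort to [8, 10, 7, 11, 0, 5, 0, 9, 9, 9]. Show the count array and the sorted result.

Count array: [2, 0, 0, 0, 0, 1, 0, 1, 1, 3, 1, 1]
(count[i] = number of elements equal to i)
Cumulative count: [2, 2, 2, 2, 2, 3, 3, 4, 5, 8, 9, 10]
Sorted: [0, 0, 5, 7, 8, 9, 9, 9, 10, 11]


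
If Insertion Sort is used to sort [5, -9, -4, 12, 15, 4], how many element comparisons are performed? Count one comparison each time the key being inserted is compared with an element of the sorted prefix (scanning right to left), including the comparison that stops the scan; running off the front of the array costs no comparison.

Insert -9: 5 > -9 (shift), reached front = 1 comparison(s) -> [-9, 5, -4, 12, 15, 4]
Insert -4: 5 > -4 (shift), -9 <= -4 (stop) = 2 comparison(s) -> [-9, -4, 5, 12, 15, 4]
Insert 12: 5 <= 12 (stop) = 1 comparison(s) -> [-9, -4, 5, 12, 15, 4]
Insert 15: 12 <= 15 (stop) = 1 comparison(s) -> [-9, -4, 5, 12, 15, 4]
Insert 4: 15 > 4 (shift), 12 > 4 (shift), 5 > 4 (shift), -4 <= 4 (stop) = 4 comparison(s) -> [-9, -4, 4, 5, 12, 15]
Total comparisons: 1 + 2 + 1 + 1 + 4 = 9


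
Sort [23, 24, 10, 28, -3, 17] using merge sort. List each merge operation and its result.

Divide and conquer:
  Merge [24] + [10] -> [10, 24]
  Merge [23] + [10, 24] -> [10, 23, 24]
  Merge [-3] + [17] -> [-3, 17]
  Merge [28] + [-3, 17] -> [-3, 17, 28]
  Merge [10, 23, 24] + [-3, 17, 28] -> [-3, 10, 17, 23, 24, 28]


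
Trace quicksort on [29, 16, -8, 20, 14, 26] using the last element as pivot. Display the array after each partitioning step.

Partition 1: pivot=26 at index 4 -> [16, -8, 20, 14, 26, 29]
Partition 2: pivot=14 at index 1 -> [-8, 14, 20, 16, 26, 29]
Partition 3: pivot=16 at index 2 -> [-8, 14, 16, 20, 26, 29]


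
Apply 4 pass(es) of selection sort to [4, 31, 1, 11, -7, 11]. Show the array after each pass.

Pass 1: Select minimum -7 at index 4, swap -> [-7, 31, 1, 11, 4, 11]
Pass 2: Select minimum 1 at index 2, swap -> [-7, 1, 31, 11, 4, 11]
Pass 3: Select minimum 4 at index 4, swap -> [-7, 1, 4, 11, 31, 11]
Pass 4: Select minimum 11 at index 3, swap -> [-7, 1, 4, 11, 31, 11]


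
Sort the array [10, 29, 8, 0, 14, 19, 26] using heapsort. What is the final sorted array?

Build heap: [29, 14, 26, 0, 10, 19, 8]
Extract 29: [26, 14, 19, 0, 10, 8, 29]
Extract 26: [19, 14, 8, 0, 10, 26, 29]
Extract 19: [14, 10, 8, 0, 19, 26, 29]
Extract 14: [10, 0, 8, 14, 19, 26, 29]
Extract 10: [8, 0, 10, 14, 19, 26, 29]
Extract 8: [0, 8, 10, 14, 19, 26, 29]


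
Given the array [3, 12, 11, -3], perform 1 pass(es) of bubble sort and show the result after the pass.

After pass 1: [3, 11, -3, 12] (2 swaps)
Total swaps: 2


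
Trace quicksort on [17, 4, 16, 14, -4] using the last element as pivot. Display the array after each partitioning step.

Partition 1: pivot=-4 at index 0 -> [-4, 4, 16, 14, 17]
Partition 2: pivot=17 at index 4 -> [-4, 4, 16, 14, 17]
Partition 3: pivot=14 at index 2 -> [-4, 4, 14, 16, 17]


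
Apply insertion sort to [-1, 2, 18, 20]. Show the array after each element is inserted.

First element -1 is already 'sorted'
Insert 2: shifted 0 elements -> [-1, 2, 18, 20]
Insert 18: shifted 0 elements -> [-1, 2, 18, 20]
Insert 20: shifted 0 elements -> [-1, 2, 18, 20]


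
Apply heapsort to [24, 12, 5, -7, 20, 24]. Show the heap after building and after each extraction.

Build heap: [24, 20, 24, -7, 12, 5]
Extract 24: [24, 20, 5, -7, 12, 24]
Extract 24: [20, 12, 5, -7, 24, 24]
Extract 20: [12, -7, 5, 20, 24, 24]
Extract 12: [5, -7, 12, 20, 24, 24]
Extract 5: [-7, 5, 12, 20, 24, 24]


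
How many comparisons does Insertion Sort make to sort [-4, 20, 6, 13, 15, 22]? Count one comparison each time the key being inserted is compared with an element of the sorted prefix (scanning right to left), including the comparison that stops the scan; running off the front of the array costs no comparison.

Insert 20: -4 <= 20 (stop) = 1 comparison(s) -> [-4, 20, 6, 13, 15, 22]
Insert 6: 20 > 6 (shift), -4 <= 6 (stop) = 2 comparison(s) -> [-4, 6, 20, 13, 15, 22]
Insert 13: 20 > 13 (shift), 6 <= 13 (stop) = 2 comparison(s) -> [-4, 6, 13, 20, 15, 22]
Insert 15: 20 > 15 (shift), 13 <= 15 (stop) = 2 comparison(s) -> [-4, 6, 13, 15, 20, 22]
Insert 22: 20 <= 22 (stop) = 1 comparison(s) -> [-4, 6, 13, 15, 20, 22]
Total comparisons: 1 + 2 + 2 + 2 + 1 = 8


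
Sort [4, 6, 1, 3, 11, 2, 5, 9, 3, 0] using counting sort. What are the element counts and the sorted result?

Count array: [1, 1, 1, 2, 1, 1, 1, 0, 0, 1, 0, 1]
(count[i] = number of elements equal to i)
Cumulative count: [1, 2, 3, 5, 6, 7, 8, 8, 8, 9, 9, 10]
Sorted: [0, 1, 2, 3, 3, 4, 5, 6, 9, 11]


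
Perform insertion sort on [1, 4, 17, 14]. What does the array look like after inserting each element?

First element 1 is already 'sorted'
Insert 4: shifted 0 elements -> [1, 4, 17, 14]
Insert 17: shifted 0 elements -> [1, 4, 17, 14]
Insert 14: shifted 1 elements -> [1, 4, 14, 17]


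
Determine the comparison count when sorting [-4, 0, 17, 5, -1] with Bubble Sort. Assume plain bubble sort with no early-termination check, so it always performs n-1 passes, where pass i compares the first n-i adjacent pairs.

Pass 1: compare adjacent pairs (0,1)..(3,4) = 4 comparison(s), 2 swap(s) -> [-4, 0, 5, -1, 17]
Pass 2: compare adjacent pairs (0,1)..(2,3) = 3 comparison(s), 1 swap(s) -> [-4, 0, -1, 5, 17]
Pass 3: compare adjacent pairs (0,1)..(1,2) = 2 comparison(s), 1 swap(s) -> [-4, -1, 0, 5, 17]
Pass 4: compare adjacent pairs (0,1)..(0,1) = 1 comparison(s), 0 swap(s) -> [-4, -1, 0, 5, 17]
Total comparisons: 4 + 3 + 2 + 1 = 10


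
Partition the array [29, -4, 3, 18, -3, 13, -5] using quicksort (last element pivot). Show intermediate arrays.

Partition 1: pivot=-5 at index 0 -> [-5, -4, 3, 18, -3, 13, 29]
Partition 2: pivot=29 at index 6 -> [-5, -4, 3, 18, -3, 13, 29]
Partition 3: pivot=13 at index 4 -> [-5, -4, 3, -3, 13, 18, 29]
Partition 4: pivot=-3 at index 2 -> [-5, -4, -3, 3, 13, 18, 29]


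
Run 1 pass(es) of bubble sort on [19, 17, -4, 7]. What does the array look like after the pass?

After pass 1: [17, -4, 7, 19] (3 swaps)
Total swaps: 3


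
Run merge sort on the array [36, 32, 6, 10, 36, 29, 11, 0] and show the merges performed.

Divide and conquer:
  Merge [36] + [32] -> [32, 36]
  Merge [6] + [10] -> [6, 10]
  Merge [32, 36] + [6, 10] -> [6, 10, 32, 36]
  Merge [36] + [29] -> [29, 36]
  Merge [11] + [0] -> [0, 11]
  Merge [29, 36] + [0, 11] -> [0, 11, 29, 36]
  Merge [6, 10, 32, 36] + [0, 11, 29, 36] -> [0, 6, 10, 11, 29, 32, 36, 36]


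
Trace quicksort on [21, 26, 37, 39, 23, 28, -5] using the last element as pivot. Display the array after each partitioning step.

Partition 1: pivot=-5 at index 0 -> [-5, 26, 37, 39, 23, 28, 21]
Partition 2: pivot=21 at index 1 -> [-5, 21, 37, 39, 23, 28, 26]
Partition 3: pivot=26 at index 3 -> [-5, 21, 23, 26, 37, 28, 39]
Partition 4: pivot=39 at index 6 -> [-5, 21, 23, 26, 37, 28, 39]
Partition 5: pivot=28 at index 4 -> [-5, 21, 23, 26, 28, 37, 39]


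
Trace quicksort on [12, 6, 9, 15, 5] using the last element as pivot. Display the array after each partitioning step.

Partition 1: pivot=5 at index 0 -> [5, 6, 9, 15, 12]
Partition 2: pivot=12 at index 3 -> [5, 6, 9, 12, 15]
Partition 3: pivot=9 at index 2 -> [5, 6, 9, 12, 15]


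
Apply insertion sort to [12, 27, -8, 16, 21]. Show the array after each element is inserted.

First element 12 is already 'sorted'
Insert 27: shifted 0 elements -> [12, 27, -8, 16, 21]
Insert -8: shifted 2 elements -> [-8, 12, 27, 16, 21]
Insert 16: shifted 1 elements -> [-8, 12, 16, 27, 21]
Insert 21: shifted 1 elements -> [-8, 12, 16, 21, 27]


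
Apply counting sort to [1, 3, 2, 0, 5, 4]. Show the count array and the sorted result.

Count array: [1, 1, 1, 1, 1, 1]
(count[i] = number of elements equal to i)
Cumulative count: [1, 2, 3, 4, 5, 6]
Sorted: [0, 1, 2, 3, 4, 5]


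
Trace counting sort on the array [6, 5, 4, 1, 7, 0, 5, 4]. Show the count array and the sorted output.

Count array: [1, 1, 0, 0, 2, 2, 1, 1]
(count[i] = number of elements equal to i)
Cumulative count: [1, 2, 2, 2, 4, 6, 7, 8]
Sorted: [0, 1, 4, 4, 5, 5, 6, 7]


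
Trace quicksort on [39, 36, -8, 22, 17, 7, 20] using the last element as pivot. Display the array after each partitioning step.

Partition 1: pivot=20 at index 3 -> [-8, 17, 7, 20, 36, 39, 22]
Partition 2: pivot=7 at index 1 -> [-8, 7, 17, 20, 36, 39, 22]
Partition 3: pivot=22 at index 4 -> [-8, 7, 17, 20, 22, 39, 36]
Partition 4: pivot=36 at index 5 -> [-8, 7, 17, 20, 22, 36, 39]


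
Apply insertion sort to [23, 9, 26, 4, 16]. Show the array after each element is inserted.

First element 23 is already 'sorted'
Insert 9: shifted 1 elements -> [9, 23, 26, 4, 16]
Insert 26: shifted 0 elements -> [9, 23, 26, 4, 16]
Insert 4: shifted 3 elements -> [4, 9, 23, 26, 16]
Insert 16: shifted 2 elements -> [4, 9, 16, 23, 26]


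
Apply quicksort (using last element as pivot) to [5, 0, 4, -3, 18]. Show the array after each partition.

Partition 1: pivot=18 at index 4 -> [5, 0, 4, -3, 18]
Partition 2: pivot=-3 at index 0 -> [-3, 0, 4, 5, 18]
Partition 3: pivot=5 at index 3 -> [-3, 0, 4, 5, 18]
Partition 4: pivot=4 at index 2 -> [-3, 0, 4, 5, 18]


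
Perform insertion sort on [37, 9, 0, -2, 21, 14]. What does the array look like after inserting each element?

First element 37 is already 'sorted'
Insert 9: shifted 1 elements -> [9, 37, 0, -2, 21, 14]
Insert 0: shifted 2 elements -> [0, 9, 37, -2, 21, 14]
Insert -2: shifted 3 elements -> [-2, 0, 9, 37, 21, 14]
Insert 21: shifted 1 elements -> [-2, 0, 9, 21, 37, 14]
Insert 14: shifted 2 elements -> [-2, 0, 9, 14, 21, 37]


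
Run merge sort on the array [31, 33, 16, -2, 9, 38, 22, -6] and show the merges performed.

Divide and conquer:
  Merge [31] + [33] -> [31, 33]
  Merge [16] + [-2] -> [-2, 16]
  Merge [31, 33] + [-2, 16] -> [-2, 16, 31, 33]
  Merge [9] + [38] -> [9, 38]
  Merge [22] + [-6] -> [-6, 22]
  Merge [9, 38] + [-6, 22] -> [-6, 9, 22, 38]
  Merge [-2, 16, 31, 33] + [-6, 9, 22, 38] -> [-6, -2, 9, 16, 22, 31, 33, 38]


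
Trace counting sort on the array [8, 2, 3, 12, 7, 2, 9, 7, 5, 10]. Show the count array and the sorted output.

Count array: [0, 0, 2, 1, 0, 1, 0, 2, 1, 1, 1, 0, 1]
(count[i] = number of elements equal to i)
Cumulative count: [0, 0, 2, 3, 3, 4, 4, 6, 7, 8, 9, 9, 10]
Sorted: [2, 2, 3, 5, 7, 7, 8, 9, 10, 12]


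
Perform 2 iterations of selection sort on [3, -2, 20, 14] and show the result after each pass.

Pass 1: Select minimum -2 at index 1, swap -> [-2, 3, 20, 14]
Pass 2: Select minimum 3 at index 1, swap -> [-2, 3, 20, 14]


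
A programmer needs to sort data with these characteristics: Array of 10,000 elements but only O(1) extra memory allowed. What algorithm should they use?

Best choice: Heapsort
Reason: Heapsort rearranges the array in place using O(1) auxiliary space and still guarantees O(n log n) time; quicksort partitions in place but needs Theta(log n) stack space for recursion (O(n) in the worst case), and mergesort requires O(n) auxiliary space


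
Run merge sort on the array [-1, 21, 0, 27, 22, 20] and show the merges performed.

Divide and conquer:
  Merge [21] + [0] -> [0, 21]
  Merge [-1] + [0, 21] -> [-1, 0, 21]
  Merge [22] + [20] -> [20, 22]
  Merge [27] + [20, 22] -> [20, 22, 27]
  Merge [-1, 0, 21] + [20, 22, 27] -> [-1, 0, 20, 21, 22, 27]


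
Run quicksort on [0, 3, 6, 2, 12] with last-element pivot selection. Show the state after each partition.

Partition 1: pivot=12 at index 4 -> [0, 3, 6, 2, 12]
Partition 2: pivot=2 at index 1 -> [0, 2, 6, 3, 12]
Partition 3: pivot=3 at index 2 -> [0, 2, 3, 6, 12]


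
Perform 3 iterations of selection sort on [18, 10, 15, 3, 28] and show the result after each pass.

Pass 1: Select minimum 3 at index 3, swap -> [3, 10, 15, 18, 28]
Pass 2: Select minimum 10 at index 1, swap -> [3, 10, 15, 18, 28]
Pass 3: Select minimum 15 at index 2, swap -> [3, 10, 15, 18, 28]
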